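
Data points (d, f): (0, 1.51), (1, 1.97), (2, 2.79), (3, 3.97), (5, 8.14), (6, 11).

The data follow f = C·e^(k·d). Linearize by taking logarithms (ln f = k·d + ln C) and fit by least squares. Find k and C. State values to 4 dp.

k = 0.3391, C = 1.4487

Let Y = ln f. Fitting Y = k·d + ln C by least squares:
XᵀX = [[75.0000, 17.0000]; [17.0000, 6]], rhs = [31.7377, 7.9896]ᵀ  (here Σd = 17.0000, Σ(d)² = 75.0000, Σln f = 7.9896, Σd·ln f = 31.7377).
Δ = 75.0000·6 − (17.0000)² = 161.0000; k = (31.7377·6 − 17.0000·7.9896)/161.0000 = 0.33915, ln C = (75.0000·7.9896 − 17.0000·31.7377)/161.0000 = 0.37069, so C = exp(0.37069) = 1.44873.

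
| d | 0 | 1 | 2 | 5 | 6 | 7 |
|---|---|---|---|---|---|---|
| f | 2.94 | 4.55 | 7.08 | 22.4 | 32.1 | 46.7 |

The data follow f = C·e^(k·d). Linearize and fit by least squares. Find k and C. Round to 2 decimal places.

k = 0.39, C = 3.07

Taking logs, ln f = k·d + ln C, so regress ln f on d.
Over the data: Σd = 21.0000, Σ(d)² = 115.0000, Σln f = 14.9725, Σd·ln f = 68.6943.
Normal system: [[115.0000, 21.0000]; [21.0000, 6]]·[k, ln C]ᵀ = [68.6943, 14.9725]ᵀ.
Slope k = (n·Σd·ln f − Σd·Σln f)/(n·Σ(d)² − (Σd)²) = (6·68.6943 − 21.0000·14.9725)/249.0000 = 0.39255; ln C = (Σln f − k·Σd)/n = 1.12150, so C = exp(1.12150) = 3.06945.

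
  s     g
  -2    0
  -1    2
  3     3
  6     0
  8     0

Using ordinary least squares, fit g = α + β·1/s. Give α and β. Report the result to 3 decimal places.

Forming AᵀA = [[5, -7/8]; [-7/8, 809/576]] and Aᵀg = [5, -1]ᵀ gives AᵀA·[α, β]ᵀ = Aᵀg.
Δ = 5·(809/576) − (-7/8)² = 901/144.
α = (5·(809/576) − (-7/8)·(-1))/(901/144) = 3541/3604; β = (5·(-1) − (-7/8)·5)/(901/144) = -90/901.

α = 0.983, β = -0.100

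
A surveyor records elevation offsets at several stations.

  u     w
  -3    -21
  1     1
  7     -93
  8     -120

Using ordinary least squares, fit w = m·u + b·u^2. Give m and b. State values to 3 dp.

m = 1.005, b = -2.015

Compute the Gram sums: Σu·u = 123, Σu·u^2 = 829, Σu^2·u^2 = 6579.
And Σu·w = -1547, Σu^2·w = -12425.
MᵀM·[m, b]ᵀ = Mᵀw becomes [[123, 829]; [829, 6579]]·[m, b]ᵀ = [-1547, -12425]ᵀ.
Eliminating b: 6579·(row 1) − 829·(row 2) gives 121976·m = 6579·(-1547) − 829·(-12425) = 122612, so m = 30653/30494.
Then b = ((-12425) − 829·(30653/30494))/6579 = -61453/30494.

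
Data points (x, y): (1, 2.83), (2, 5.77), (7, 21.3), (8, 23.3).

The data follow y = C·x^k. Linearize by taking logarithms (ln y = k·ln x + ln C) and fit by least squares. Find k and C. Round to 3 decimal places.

k = 1.024, C = 2.836

Linearized form: ln y = k·ln x + ln C. From the 4 transformed points,
XᵀX = [[8.5911, 4.7185]; [4.7185, 4]], rhs = [13.7139, 9.0001]ᵀ  (here Σln x = 4.7185, Σ(ln x)² = 8.5911, Σln y = 9.0001, Σln x·ln y = 13.7139).
Solving (det = 12.1002): k = 1.02382, ln C = 1.04230, so C = exp(1.04230) = 2.83573.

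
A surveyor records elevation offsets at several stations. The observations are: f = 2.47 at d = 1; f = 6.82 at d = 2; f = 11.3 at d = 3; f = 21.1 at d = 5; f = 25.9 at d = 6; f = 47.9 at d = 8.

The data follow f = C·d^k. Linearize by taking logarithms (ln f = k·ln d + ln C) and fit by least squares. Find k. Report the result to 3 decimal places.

With ln fᵢ as the transformed response and ln dᵢ as the regressor:
Σln d = 7.2724, Σ(ln d)² = 11.8122, Σln f = 15.4215, Σln d·ln f = 22.7787.
Equations: 11.8122·k + 7.2724·ln C = 22.7787;  7.2724·k + 6·ln C = 15.4215.
Δ = 11.8122·6 − (7.2724)² = 17.9853; k = (22.7787·6 − 7.2724·15.4215)/17.9853 = 1.36338, ln C = (11.8122·15.4215 − 7.2724·22.7787)/17.9853 = 0.91774.

k = 1.363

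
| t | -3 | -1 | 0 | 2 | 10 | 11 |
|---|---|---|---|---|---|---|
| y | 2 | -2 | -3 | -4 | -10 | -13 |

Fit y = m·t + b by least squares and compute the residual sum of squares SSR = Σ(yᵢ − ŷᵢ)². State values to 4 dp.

Compute the Gram sums: Σt·t = 235, Σt = 19, Σ1 = 6.
And Σt·y = -255, Σy = -30.
Eliminating b: 6·(row 1) − 19·(row 2) gives 1049·m = 6·(-255) − 19·(-30) = -960, so m = -960/1049.
Then b = ((-30) − 19·(-960/1049))/6 = -2205/1049.
Residuals: 1423/1049, -853/1049, -942/1049, -71/1049, 1315/1049, -872/1049; SSR = 5848/1049.

SSR = 5.5748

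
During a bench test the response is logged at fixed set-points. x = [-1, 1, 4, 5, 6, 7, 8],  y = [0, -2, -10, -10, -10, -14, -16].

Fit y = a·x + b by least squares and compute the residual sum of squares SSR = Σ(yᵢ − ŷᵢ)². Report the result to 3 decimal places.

The normal equations are: 192·a + 30·b = -378;  30·a + 7·b = -62.
Eliminating b: 7·(row 1) − 30·(row 2) gives 444·a = 7·(-378) − 30·(-62) = -786, so a = -131/74.
Then b = ((-62) − 30·(-131/74))/7 = -47/37.
Residuals: -1/2, 77/74, -61/37, 9/74, 70/37, -25/74, -21/37; SSR = 299/37.

SSR = 8.081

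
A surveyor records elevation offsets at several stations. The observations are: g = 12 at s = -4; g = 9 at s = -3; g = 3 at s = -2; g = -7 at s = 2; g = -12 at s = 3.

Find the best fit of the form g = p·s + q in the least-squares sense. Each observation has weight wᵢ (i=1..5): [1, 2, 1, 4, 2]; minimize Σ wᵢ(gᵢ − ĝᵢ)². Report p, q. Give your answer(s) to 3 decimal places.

With design matrix A, AᵀWA = [[72, 2]; [2, 10]] and AᵀWg = [-236, -19]ᵀ.
det = 72·10 − 2² = 716.
p = ((-236)·10 − 2·(-19))/716 = -1161/358; q = (72·(-19) − 2·(-236))/716 = -224/179.

p = -3.243, q = -1.251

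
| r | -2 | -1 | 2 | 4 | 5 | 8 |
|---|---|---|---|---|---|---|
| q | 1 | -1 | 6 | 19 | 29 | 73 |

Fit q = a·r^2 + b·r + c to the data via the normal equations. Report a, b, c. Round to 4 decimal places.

Setting ∂/∂a … = 0 gives: 5010·a + 700·b + 114·c = 5728;  700·a + 114·b + 16·c = 816;  114·a + 16·b + 6·c = 127.
(Σr^2·r^2 = 5010, Σr^2·r = 700, Σr^2 = 114, Σr·r = 114, Σr = 16, Σ1 = 6, Σr^2·q = 5728, Σr·q = 816, Σq = 127.)
Inverting the 3×3 Gram matrix, [a, b, c]ᵀ = [23723/23028, 3733/3838, -23039/23028]ᵀ.

a = 1.0302, b = 0.9726, c = -1.0005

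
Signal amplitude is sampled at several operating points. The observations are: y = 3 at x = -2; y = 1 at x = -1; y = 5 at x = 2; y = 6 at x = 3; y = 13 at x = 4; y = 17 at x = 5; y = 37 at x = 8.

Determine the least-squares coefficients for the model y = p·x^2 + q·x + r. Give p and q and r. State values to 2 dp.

p = 0.49, q = 0.56, r = 1.64

The normal equations are: 5091·p + 727·q + 123·r = 3088;  727·p + 123·q + 19·r = 454;  123·p + 19·q + 7·r = 82.
Row-reducing yields p = 1795/3682, q = 1025/1841, r = 861/526.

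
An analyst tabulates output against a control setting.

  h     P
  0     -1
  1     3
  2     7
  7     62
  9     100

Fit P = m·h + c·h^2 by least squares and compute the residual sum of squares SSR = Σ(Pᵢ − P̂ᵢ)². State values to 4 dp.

SSR = 1.5727

Forming XᵀX = [[135, 1081]; [1081, 8979]] and XᵀP = [1351, 11169]ᵀ gives XᵀX·[m, c]ᵀ = XᵀP.
Eliminating c: 8979·(row 1) − 1081·(row 2) gives 43604·m = 8979·1351 − 1081·11169 = 56940, so m = 14235/10901.
Then c = (11169 − 1081·(14235/10901))/8979 = 11846/10901.
Residuals: -1, 602/991, 453/10901, -4237/10901, 2459/10901; SSR = 17144/10901.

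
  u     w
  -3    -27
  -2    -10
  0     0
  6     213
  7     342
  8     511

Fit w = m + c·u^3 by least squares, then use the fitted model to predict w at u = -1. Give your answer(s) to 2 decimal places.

Normal-equation sums: Σ1 = 6, Σu^3 = 1036, Σu^3·u^3 = 427242.
For Xᵀw: Σw = 1029, Σu^3·w = 425755.
Δ = 6·427242 − 1036² = 1490156.
m = (1029·427242 − 1036·425755)/1490156 = -725081/745078; c = (6·425755 − 1036·1029)/1490156 = 744243/745078.
At u = -1: ŵ = (-725081/745078)·(1) + (744243/745078)·(-1) = -734662/372539.

ŵ = -1.97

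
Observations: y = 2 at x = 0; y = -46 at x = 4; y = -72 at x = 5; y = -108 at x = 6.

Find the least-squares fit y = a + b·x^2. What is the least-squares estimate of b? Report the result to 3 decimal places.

AᵀA·[a, b]ᵀ = Aᵀy reads: 4·a + 77·b = -224;  77·a + 2177·b = -6424.
(Σ1 = 4, Σx^2 = 77, Σx^2·x^2 = 2177, Σy = -224, Σx^2·y = -6424.)
det = 4·2177 − 77² = 2779.
a = ((-224)·2177 − 77·(-6424))/2779 = 1000/397; b = (4·(-6424) − 77·(-224))/2779 = -8448/2779.

b = -3.040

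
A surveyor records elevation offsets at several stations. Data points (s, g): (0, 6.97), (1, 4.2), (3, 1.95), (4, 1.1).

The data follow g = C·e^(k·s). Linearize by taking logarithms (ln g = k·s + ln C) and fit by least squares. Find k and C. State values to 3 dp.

Taking logs, ln g = k·s + ln C, so regress ln g on s.
Σs = 8.0000, Σ(s)² = 26.0000, Σln g = 4.1398, Σs·ln g = 3.8198.
Equations: 26.0000·k + 8.0000·ln C = 3.8198;  8.0000·k + 4·ln C = 4.1398.
Δ = 26.0000·4 − (8.0000)² = 40.0000; k = (3.8198·4 − 8.0000·4.1398)/40.0000 = -0.44599, ln C = (26.0000·4.1398 − 8.0000·3.8198)/40.0000 = 1.92693, so C = exp(1.92693) = 6.86841.

k = -0.446, C = 6.868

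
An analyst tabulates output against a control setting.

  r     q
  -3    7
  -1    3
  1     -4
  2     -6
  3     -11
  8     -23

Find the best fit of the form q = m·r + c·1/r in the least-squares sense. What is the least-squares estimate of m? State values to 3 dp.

Normal-equation sums: Σr·r = 88, Σr·1/r = 6, Σ1/r·1/r = 1433/576.
Moment sums: Σr·q = -257, Σ1/r·q = -151/8.
Δ = 88·(1433/576) − 6² = 13171/72.
m = ((-257)·(1433/576) − 6·(-151/8))/(13171/72) = -303049/105368; c = (88·(-151/8) − 6·(-257))/(13171/72) = -8568/13171.

m = -2.876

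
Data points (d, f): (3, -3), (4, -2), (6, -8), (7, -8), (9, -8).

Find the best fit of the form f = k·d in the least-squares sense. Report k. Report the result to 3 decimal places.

Setting ∂/∂k … = 0 gives: 191·k = -193.
Hence k = -193 / 191 ≈ -1.01047.

k = -1.010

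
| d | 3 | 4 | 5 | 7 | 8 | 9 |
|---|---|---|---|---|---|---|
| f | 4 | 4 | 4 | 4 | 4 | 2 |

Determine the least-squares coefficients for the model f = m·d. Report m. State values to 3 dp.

m = 0.516

With design matrix M, MᵀM = [[244]] and Mᵀf = [126]ᵀ.
m = 126/244 = 0.516393.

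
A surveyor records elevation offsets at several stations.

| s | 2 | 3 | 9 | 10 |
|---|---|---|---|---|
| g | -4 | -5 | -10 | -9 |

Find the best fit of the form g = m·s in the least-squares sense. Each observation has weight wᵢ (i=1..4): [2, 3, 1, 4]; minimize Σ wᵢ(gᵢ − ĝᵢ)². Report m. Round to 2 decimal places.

m = -0.99

From the data, Σwᵢ·s·s = 516.
And Σwᵢ·s·g = -511.
m = (-511)/516 = -0.99031.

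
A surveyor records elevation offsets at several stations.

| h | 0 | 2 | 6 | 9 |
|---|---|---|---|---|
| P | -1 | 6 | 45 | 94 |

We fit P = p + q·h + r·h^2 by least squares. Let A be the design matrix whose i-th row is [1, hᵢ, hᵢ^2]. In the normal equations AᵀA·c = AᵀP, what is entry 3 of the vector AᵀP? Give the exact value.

9258

Entry 3 ↔ basis h^2, so (AᵀP)_{3} = Σᵢ (h^2)·Pᵢ = (0)·(-1) + (4)·(6) + (36)·(45) + (81)·(94) = 9258.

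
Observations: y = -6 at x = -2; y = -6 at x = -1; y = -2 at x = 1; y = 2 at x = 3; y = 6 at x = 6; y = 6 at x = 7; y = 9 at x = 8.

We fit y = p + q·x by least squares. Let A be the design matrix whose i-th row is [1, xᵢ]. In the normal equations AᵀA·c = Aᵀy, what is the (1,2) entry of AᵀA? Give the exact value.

Row 1 ↔ basis 1, column 2 ↔ basis x, so (AᵀA)_{1,2} = Σᵢ x = (1)·(-2) + (1)·(-1) + (1)·(1) + (1)·(3) + (1)·(6) + (1)·(7) + (1)·(8) = 22.

22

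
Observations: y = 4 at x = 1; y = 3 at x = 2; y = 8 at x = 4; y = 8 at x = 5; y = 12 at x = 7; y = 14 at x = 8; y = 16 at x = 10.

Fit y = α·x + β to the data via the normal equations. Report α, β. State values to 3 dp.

Setting ∂/∂α … = 0 gives: 259·α + 37·β = 438;  37·α + 7·β = 65.
Δ = 259·7 − 37² = 444.
α = (438·7 − 37·65)/444 = 661/444; β = (259·65 − 37·438)/444 = 17/12.

α = 1.489, β = 1.417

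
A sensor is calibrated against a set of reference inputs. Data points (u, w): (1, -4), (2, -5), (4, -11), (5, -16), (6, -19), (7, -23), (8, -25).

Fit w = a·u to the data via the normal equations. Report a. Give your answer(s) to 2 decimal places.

a = -3.14

MᵀM·[a]ᵀ = Mᵀw reads: 195·a = -613.
a = (-613)/195 = -3.14359.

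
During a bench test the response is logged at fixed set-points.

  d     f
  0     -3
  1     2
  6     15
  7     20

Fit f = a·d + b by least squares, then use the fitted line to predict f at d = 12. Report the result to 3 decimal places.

f̂ = 34.459

The normal system AᵀA·[a, b]ᵀ = Aᵀf is [[86, 14]; [14, 4]]·[a, b]ᵀ = [232, 34]ᵀ.
Δ = 86·4 − 14² = 148.
a = (232·4 − 14·34)/148 = 113/37; b = (86·34 − 14·232)/148 = -81/37.
At d = 12: f̂ = (113/37)·(12) + (-81/37)·(1) = 1275/37.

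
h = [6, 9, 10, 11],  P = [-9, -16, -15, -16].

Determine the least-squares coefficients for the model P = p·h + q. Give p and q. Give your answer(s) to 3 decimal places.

p = -1.429, q = -1.143

The normal system MᵀM·[p, q]ᵀ = MᵀP is [[338, 36]; [36, 4]]·[p, q]ᵀ = [-524, -56]ᵀ.
Δ = 338·4 − 36² = 56.
p = ((-524)·4 − 36·(-56))/56 = -10/7; q = (338·(-56) − 36·(-524))/56 = -8/7.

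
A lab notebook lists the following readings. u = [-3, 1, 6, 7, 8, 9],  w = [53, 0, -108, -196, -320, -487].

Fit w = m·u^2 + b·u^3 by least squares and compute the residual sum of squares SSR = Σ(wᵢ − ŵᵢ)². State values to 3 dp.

From the data, Σu^2·u^2 = 14436, Σu^2·u^3 = 116158, Σu^3·u^3 = 958620.
For Aᵀw: Σu^2·w = -72942, Σu^3·w = -610850.
Determinant 14436·958620 − 116158² = 345957356.
m = ((-72942)·958620 − 116158·(-610850))/345957356 = 257863565/86489339; b = (14436·(-610850) − 116158·(-72942))/345957356 = -86358441/86489339.
Residuals: -68515025/86489339, -171505124/86489339, 29486304/86489339, 33720134/86489339, 35665152/86489339, -51953369/86489339; SSR = 463478642/86489339.

SSR = 5.359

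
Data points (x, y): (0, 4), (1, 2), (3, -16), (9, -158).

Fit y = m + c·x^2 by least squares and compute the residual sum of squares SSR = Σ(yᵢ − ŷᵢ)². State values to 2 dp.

SSR = 2.83

With design matrix M, MᵀM = [[4, 91]; [91, 6643]] and Mᵀy = [-168, -12940]ᵀ.
Eliminating c: 6643·(row 1) − 91·(row 2) gives 18291·m = 6643·(-168) − 91·(-12940) = 61516, so m = 676/201.
Then c = ((-12940) − 91·(676/201))/6643 = -36472/18291.
Residuals: 128/201, 3846/6097, -25924/18291, 2738/18291; SSR = 51848/18291.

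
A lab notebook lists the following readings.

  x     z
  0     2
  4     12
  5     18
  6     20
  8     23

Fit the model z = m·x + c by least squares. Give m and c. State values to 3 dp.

m = 2.756, c = 2.324

AᵀA·[m, c]ᵀ = Aᵀz reads: 141·m + 23·c = 442;  23·m + 5·c = 75.
(Σx·x = 141, Σx = 23, Σ1 = 5, Σx·z = 442, Σz = 75.)
Δ = 141·5 − 23² = 176.
m = (442·5 − 23·75)/176 = 485/176; c = (141·75 − 23·442)/176 = 409/176.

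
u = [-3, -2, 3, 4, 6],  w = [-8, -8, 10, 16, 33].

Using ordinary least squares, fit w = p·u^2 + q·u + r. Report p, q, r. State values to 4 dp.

p = 0.5336, q = 2.9615, r = -4.0354

The normal equations are: 1730·p + 272·q + 74·r = 1430;  272·p + 74·q + 8·r = 332;  74·p + 8·q + 5·r = 43.
(Σu^2·u^2 = 1730, Σu^2·u = 272, Σu^2 = 74, Σu·u = 74, Σu = 8, Σ1 = 5, Σu^2·w = 1430, Σu·w = 332, Σw = 43.)
Solving the 3×3 system (Gaussian elimination) gives p = 3392/6357, q = 18826/6357, r = -8551/2119.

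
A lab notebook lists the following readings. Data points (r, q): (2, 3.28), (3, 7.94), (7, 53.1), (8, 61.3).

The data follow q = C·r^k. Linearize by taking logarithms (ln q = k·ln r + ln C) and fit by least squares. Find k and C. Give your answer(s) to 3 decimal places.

k = 2.156, C = 0.742

Taking logs, ln q = k·ln r + ln C, so regress ln q on ln r.
Over the data: Σln r = 5.8171, Σ(ln r)² = 9.7980, Σln q = 11.3477, Σln r·ln q = 19.3876.
Normal system: [[9.7980, 5.8171]; [5.8171, 4]]·[k, ln C]ᵀ = [19.3876, 11.3477]ᵀ.
Δ = 9.7980·4 − (5.8171)² = 5.3534; k = (19.3876·4 − 5.8171·11.3477)/5.3534 = 2.15555, ln C = (9.7980·11.3477 − 5.8171·19.3876)/5.3534 = -0.29783, so C = exp(-0.29783) = 0.74242.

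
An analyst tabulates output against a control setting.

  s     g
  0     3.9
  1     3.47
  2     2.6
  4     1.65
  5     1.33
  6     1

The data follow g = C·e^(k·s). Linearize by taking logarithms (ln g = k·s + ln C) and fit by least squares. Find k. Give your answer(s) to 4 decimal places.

k = -0.2306

Linearized form: ln g = k·s + ln C. From the 6 transformed points,
XᵀX = [[82.0000, 18.0000]; [18.0000, 6]], rhs = [6.5842, 4.3466]ᵀ  (here Σs = 18.0000, Σ(s)² = 82.0000, Σln g = 4.3466, Σs·ln g = 6.5842).
Slope k = (n·Σs·ln g − Σs·Σln g)/(n·Σ(s)² − (Σs)²) = (6·6.5842 − 18.0000·4.3466)/168.0000 = -0.23056; ln C = (Σln g − k·Σs)/n = 1.41611.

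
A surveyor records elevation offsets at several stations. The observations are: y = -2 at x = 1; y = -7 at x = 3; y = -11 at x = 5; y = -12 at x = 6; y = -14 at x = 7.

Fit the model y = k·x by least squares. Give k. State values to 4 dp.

k = -2.0667

Normal-equation sums: Σx·x = 120.
And Σx·y = -248.
Normal equations: [[120]]·[k]ᵀ = [-248]ᵀ.
Hence k = -248 / 120 ≈ -2.06667.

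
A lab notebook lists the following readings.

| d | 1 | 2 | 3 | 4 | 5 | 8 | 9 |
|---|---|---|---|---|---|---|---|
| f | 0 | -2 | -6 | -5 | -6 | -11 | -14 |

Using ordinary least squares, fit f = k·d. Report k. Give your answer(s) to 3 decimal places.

Setting ∂/∂k … = 0 gives: 200·k = -286.
k = (-286)/200 = -1.43.

k = -1.430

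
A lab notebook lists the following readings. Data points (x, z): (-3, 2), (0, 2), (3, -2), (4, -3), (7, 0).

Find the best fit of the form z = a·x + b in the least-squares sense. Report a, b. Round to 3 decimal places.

a = -0.371, b = 0.616

The normal equations are: 83·a + 11·b = -24;  11·a + 5·b = -1.
(Σx·x = 83, Σx = 11, Σ1 = 5, Σx·z = -24, Σz = -1.)
Δ = 83·5 − 11² = 294.
a = ((-24)·5 − 11·(-1))/294 = -109/294; b = (83·(-1) − 11·(-24))/294 = 181/294.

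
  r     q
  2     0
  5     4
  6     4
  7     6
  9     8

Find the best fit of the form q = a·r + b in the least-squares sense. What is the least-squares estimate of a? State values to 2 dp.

a = 1.13

Forming AᵀA = [[195, 29]; [29, 5]] and Aᵀq = [158, 22]ᵀ gives AᵀA·[a, b]ᵀ = Aᵀq.
Eliminating b: 5·(row 1) − 29·(row 2) gives 134·a = 5·158 − 29·22 = 152, so a = 76/67.
Then b = (22 − 29·(76/67))/5 = -146/67.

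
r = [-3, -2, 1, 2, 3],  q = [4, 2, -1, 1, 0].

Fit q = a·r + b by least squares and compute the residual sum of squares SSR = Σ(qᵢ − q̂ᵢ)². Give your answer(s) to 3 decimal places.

SSR = 5.007

Setting ∂/∂a … = 0 gives: 27·a + 1·b = -15;  1·a + 5·b = 6.
det = 27·5 − 1² = 134.
a = ((-15)·5 − 1·6)/134 = -81/134; b = (27·6 − 1·(-15))/134 = 177/134.
Residuals: 58/67, -71/134, -115/67, 119/134, 33/67; SSR = 671/134.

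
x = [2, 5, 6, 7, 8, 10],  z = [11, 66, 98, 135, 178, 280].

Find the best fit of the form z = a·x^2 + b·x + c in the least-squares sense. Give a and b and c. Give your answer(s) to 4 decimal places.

Entries of AᵀA: Σx^2·x^2 = 18434, Σx^2·x = 2204, Σx^2 = 278, Σx·x = 278, Σx = 38, Σ1 = 6.
Moment sums: Σx^2·z = 51229, Σx·z = 6109, Σz = 768.
So AᵀA·[a, b, c]ᵀ = Aᵀz: [[18434, 2204, 278]; [2204, 278, 38]; [278, 38, 6]]·[a, b, c]ᵀ = [51229, 6109, 768]ᵀ.
Inverting the 3×3 Gram matrix, [a, b, c]ᵀ = [459/154, -45/22, 20/7]ᵀ.

a = 2.9805, b = -2.0455, c = 2.8571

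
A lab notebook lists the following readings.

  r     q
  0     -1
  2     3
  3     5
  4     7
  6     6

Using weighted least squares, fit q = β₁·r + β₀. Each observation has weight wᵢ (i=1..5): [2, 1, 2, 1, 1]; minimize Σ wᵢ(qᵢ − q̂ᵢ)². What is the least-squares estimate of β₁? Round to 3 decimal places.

The normal system AᵀWA·[β₁, β₀]ᵀ = AᵀWq is [[74, 18]; [18, 7]]·[β₁, β₀]ᵀ = [100, 24]ᵀ.
det = 74·7 − 18² = 194.
β₁ = (100·7 − 18·24)/194 = 134/97; β₀ = (74·24 − 18·100)/194 = -12/97.

β₁ = 1.381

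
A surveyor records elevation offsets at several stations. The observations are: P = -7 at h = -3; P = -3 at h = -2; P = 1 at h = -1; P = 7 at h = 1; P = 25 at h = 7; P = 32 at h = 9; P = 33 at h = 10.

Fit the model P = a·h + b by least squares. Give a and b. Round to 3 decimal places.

Forming AᵀA = [[245, 21]; [21, 7]] and AᵀP = [826, 88]ᵀ gives AᵀA·[a, b]ᵀ = AᵀP.
Δ = 245·7 − 21² = 1274.
a = (826·7 − 21·88)/1274 = 281/91; b = (245·88 − 21·826)/1274 = 43/13.

a = 3.088, b = 3.308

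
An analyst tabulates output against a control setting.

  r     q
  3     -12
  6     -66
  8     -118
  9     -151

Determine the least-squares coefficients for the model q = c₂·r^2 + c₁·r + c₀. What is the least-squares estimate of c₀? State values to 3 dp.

c₀ = 9.917

Forming XᵀX = [[12034, 1484, 190]; [1484, 190, 26]; [190, 26, 4]] and Xᵀq = [-22267, -2735, -347]ᵀ gives XᵀX·[c₂, c₁, c₀]ᵀ = Xᵀq.
Row-reducing yields c₂ = -7/4, c₁ = -25/12, c₀ = 119/12.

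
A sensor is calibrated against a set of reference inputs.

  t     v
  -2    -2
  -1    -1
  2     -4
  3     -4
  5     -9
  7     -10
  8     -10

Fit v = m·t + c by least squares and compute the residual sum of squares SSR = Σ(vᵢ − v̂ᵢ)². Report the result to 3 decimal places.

SSR = 7.638

MᵀM·[m, c]ᵀ = Mᵀv reads: 156·m + 22·c = -210;  22·m + 7·c = -40.
(Σt·t = 156, Σt = 22, Σ1 = 7, Σt·v = -210, Σv = -40.)
det = 156·7 − 22² = 608.
m = ((-210)·7 − 22·(-40))/608 = -295/304; c = (156·(-40) − 22·(-210))/608 = -405/152.
Residuals: -97/76, 211/304, 23/38, 479/304, -451/304, -165/304, 65/152; SSR = 1161/152.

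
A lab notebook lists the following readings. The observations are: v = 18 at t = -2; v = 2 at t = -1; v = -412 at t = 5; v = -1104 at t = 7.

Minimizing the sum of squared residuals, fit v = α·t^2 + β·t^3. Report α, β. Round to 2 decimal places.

From the data, Σt^2·t^2 = 3043, Σt^2·t^3 = 19899, Σt^3·t^3 = 133339.
Right-hand side: Σt^2·v = -64322, Σt^3·v = -430318.
So MᵀM·[α, β]ᵀ = Mᵀv: [[3043, 19899]; [19899, 133339]]·[α, β]ᵀ = [-64322, -430318]ᵀ.
Eliminating β: 133339·(row 1) − 19899·(row 2) gives 9780376·α = 133339·(-64322) − 19899·(-430318) = -13733276, so α = -3433319/2445094.
Then β = ((-430318) − 19899·(-3433319/2445094))/133339 = -7378549/2445094.

α = -1.40, β = -3.02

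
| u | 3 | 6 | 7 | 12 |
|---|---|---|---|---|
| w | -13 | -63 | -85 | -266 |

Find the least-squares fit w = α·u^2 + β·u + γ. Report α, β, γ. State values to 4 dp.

Normal-equation sums: Σu^2·u^2 = 24514, Σu^2·u = 2314, Σu^2 = 238, Σu·u = 238, Σu = 28, Σ1 = 4.
For Xᵀw: Σu^2·w = -44854, Σu·w = -4204, Σw = -427.
XᵀX·[α, β, γ]ᵀ = Xᵀw becomes [[24514, 2314, 238]; [2314, 238, 28]; [238, 28, 4]]·[α, β, γ]ᵀ = [-44854, -4204, -427]ᵀ.
Row-reducing yields α = -3275/1658, β = 2565/1658, γ = -42/829.

α = -1.9753, β = 1.5470, γ = -0.0507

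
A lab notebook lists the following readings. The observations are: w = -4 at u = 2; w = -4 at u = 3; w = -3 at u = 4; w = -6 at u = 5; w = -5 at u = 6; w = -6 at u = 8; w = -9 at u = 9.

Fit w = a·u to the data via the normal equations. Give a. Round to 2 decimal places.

From the data, Σu·u = 235.
And Σu·w = -221.
Normal equations: [[235]]·[a]ᵀ = [-221]ᵀ.
a = (-221)/235 = -0.940426.

a = -0.94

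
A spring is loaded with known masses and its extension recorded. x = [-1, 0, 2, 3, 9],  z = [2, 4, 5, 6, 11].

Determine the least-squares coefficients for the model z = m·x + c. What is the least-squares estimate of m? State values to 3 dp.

m = 0.853

Compute the Gram sums: Σx·x = 95, Σx = 13, Σ1 = 5.
And Σx·z = 125, Σz = 28.
MᵀM·[m, c]ᵀ = Mᵀz becomes [[95, 13]; [13, 5]]·[m, c]ᵀ = [125, 28]ᵀ.
Δ = 95·5 − 13² = 306.
m = (125·5 − 13·28)/306 = 29/34; c = (95·28 − 13·125)/306 = 115/34.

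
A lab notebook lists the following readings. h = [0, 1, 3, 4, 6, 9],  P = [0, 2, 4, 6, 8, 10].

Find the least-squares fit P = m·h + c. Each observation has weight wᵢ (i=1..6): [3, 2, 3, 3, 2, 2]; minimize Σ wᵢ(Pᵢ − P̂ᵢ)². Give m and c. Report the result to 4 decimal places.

m = 1.1369, c = 0.6498

Sums needed: Σwᵢ·h·h = 311, Σwᵢ·h = 53, Σwᵢ·1 = 15.
Right-hand side: Σwᵢ·h·P = 388, Σwᵢ·P = 70.
Eliminating c: 15·(row 1) − 53·(row 2) gives 1856·m = 15·388 − 53·70 = 2110, so m = 1055/928.
Then c = (70 − 53·(1055/928))/15 = 603/928.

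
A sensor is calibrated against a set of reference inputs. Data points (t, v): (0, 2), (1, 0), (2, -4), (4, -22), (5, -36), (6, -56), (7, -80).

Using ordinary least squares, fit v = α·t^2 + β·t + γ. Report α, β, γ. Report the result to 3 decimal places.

Setting ∂/∂α … = 0 gives: 4595·α + 757·β + 131·γ = -7204;  757·α + 131·β + 25·γ = -1172;  131·α + 25·β + 7·γ = -196.
(Σt^2·t^2 = 4595, Σt^2·t = 757, Σt^2 = 131, Σt·t = 131, Σt = 25, Σ1 = 7, Σt^2·v = -7204, Σt·v = -1172, Σv = -196.)
Row-reducing yields α = -1608/847, β = 142/77, γ = 114/121.

α = -1.898, β = 1.844, γ = 0.942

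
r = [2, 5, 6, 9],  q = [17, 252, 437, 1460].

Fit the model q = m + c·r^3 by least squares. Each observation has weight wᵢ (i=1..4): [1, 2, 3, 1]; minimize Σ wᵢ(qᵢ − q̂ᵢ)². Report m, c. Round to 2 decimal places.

m = 3.09, c = 2.00

With design matrix A, AᵀWA = [[7, 1635]; [1635, 702723]] and AᵀWq = [3292, 1410652]ᵀ.
det = 7·702723 − 1635² = 2245836.
m = (3292·702723 − 1635·1410652)/2245836 = 5312/1717; c = (7·1410652 − 1635·3292)/2245836 = 1123036/561459.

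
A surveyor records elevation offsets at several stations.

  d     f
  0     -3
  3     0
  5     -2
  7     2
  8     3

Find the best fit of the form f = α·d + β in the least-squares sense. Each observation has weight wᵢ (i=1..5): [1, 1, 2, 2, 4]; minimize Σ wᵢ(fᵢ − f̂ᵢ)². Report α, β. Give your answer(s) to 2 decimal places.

α = 0.78, β = -3.73

With design matrix A, AᵀWA = [[413, 59]; [59, 10]] and AᵀWf = [104, 9]ᵀ.
Eliminating β: 10·(row 1) − 59·(row 2) gives 649·α = 10·104 − 59·9 = 509, so α = 509/649.
Then β = (9 − 59·(509/649))/10 = -41/11.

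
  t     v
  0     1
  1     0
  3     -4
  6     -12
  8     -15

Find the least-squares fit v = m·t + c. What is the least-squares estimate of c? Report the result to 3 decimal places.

MᵀM·[m, c]ᵀ = Mᵀv reads: 110·m + 18·c = -204;  18·m + 5·c = -30.
(Σt·t = 110, Σt = 18, Σ1 = 5, Σt·v = -204, Σv = -30.)
Δ = 110·5 − 18² = 226.
m = ((-204)·5 − 18·(-30))/226 = -240/113; c = (110·(-30) − 18·(-204))/226 = 186/113.

c = 1.646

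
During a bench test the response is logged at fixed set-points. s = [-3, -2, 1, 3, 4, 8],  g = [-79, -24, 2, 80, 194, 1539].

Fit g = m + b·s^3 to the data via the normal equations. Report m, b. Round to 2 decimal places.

m = 0.34, b = 3.01

Forming XᵀX = [[6, 569]; [569, 267763]] and Xᵀg = [1712, 804871]ᵀ gives XᵀX·[m, b]ᵀ = Xᵀg.
Determinant 6·267763 − 569² = 1282817.
m = (1712·267763 − 569·804871)/1282817 = 438657/1282817; b = (6·804871 − 569·1712)/1282817 = 3855098/1282817.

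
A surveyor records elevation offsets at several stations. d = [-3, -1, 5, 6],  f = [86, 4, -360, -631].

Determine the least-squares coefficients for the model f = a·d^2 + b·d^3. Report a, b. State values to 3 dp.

a = 0.587, b = -3.013

Entries of XᵀX: Σd^2·d^2 = 2003, Σd^2·d^3 = 10657, Σd^3·d^3 = 63011.
And Σd^2·f = -30938, Σd^3·f = -183622.
det = 2003·63011 − 10657² = 12639384.
a = ((-30938)·63011 − 10657·(-183622))/12639384 = 309389/526641; b = (2003·(-183622) − 10657·(-30938))/12639384 = -1587025/526641.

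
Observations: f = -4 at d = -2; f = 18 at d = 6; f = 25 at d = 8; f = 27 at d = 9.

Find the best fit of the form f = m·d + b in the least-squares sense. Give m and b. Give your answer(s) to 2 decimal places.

m = 2.84, b = 1.58

The normal equations are: 185·m + 21·b = 559;  21·m + 4·b = 66.
Determinant 185·4 − 21² = 299.
m = (559·4 − 21·66)/299 = 850/299; b = (185·66 − 21·559)/299 = 471/299.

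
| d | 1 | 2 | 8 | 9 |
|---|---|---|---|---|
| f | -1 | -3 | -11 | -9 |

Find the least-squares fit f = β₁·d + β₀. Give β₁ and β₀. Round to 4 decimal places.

Normal-equation sums: Σd·d = 150, Σd = 20, Σ1 = 4.
For Xᵀf: Σd·f = -176, Σf = -24.
Normal equations: [[150, 20]; [20, 4]]·[β₁, β₀]ᵀ = [-176, -24]ᵀ.
Δ = 150·4 − 20² = 200.
β₁ = ((-176)·4 − 20·(-24))/200 = -28/25; β₀ = (150·(-24) − 20·(-176))/200 = -2/5.

β₁ = -1.1200, β₀ = -0.4000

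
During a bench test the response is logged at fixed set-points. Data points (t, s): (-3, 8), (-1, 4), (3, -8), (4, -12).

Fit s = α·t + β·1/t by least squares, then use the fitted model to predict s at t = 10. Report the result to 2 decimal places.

ŝ = -27.43

With design matrix X, XᵀX = [[35, 4]; [4, 185/144]] and Xᵀs = [-100, -37/3]ᵀ.
Determinant 35·(185/144) − 4² = 4171/144.
α = ((-100)·(185/144) − 4·(-37/3))/(4171/144) = -11396/4171; β = (35·(-37/3) − 4·(-100))/(4171/144) = -4560/4171.
At t = 10: ŝ = (-11396/4171)·(10) + (-4560/4171)·(1/10) = -114416/4171.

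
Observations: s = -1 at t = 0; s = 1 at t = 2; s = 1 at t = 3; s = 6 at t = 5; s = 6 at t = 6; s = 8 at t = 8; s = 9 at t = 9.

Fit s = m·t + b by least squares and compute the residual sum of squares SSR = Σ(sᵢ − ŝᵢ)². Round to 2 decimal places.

SSR = 3.76

AᵀA·[m, b]ᵀ = Aᵀs reads: 219·m + 33·b = 216;  33·m + 7·b = 30.
Determinant 219·7 − 33² = 444.
m = (216·7 − 33·30)/444 = 87/74; b = (219·30 − 33·216)/444 = -93/74.
Residuals: 19/74, -7/74, -47/37, 51/37, 15/74, -11/74, -12/37; SSR = 139/37.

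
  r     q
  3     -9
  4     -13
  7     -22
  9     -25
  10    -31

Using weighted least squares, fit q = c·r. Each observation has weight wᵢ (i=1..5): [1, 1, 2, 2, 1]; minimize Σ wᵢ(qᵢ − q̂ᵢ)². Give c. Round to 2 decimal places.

Setting ∂/∂c … = 0 gives: 385·c = -1147.
(Σwᵢ·r·r = 385, Σwᵢ·r·q = -1147.)
Hence c = -1147 / 385 ≈ -2.97922.

c = -2.98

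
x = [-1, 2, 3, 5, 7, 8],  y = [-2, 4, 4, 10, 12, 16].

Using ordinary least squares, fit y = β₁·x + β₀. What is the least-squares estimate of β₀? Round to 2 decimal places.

β₀ = -0.38

The normal equations are: 152·β₁ + 24·β₀ = 284;  24·β₁ + 6·β₀ = 44.
(Σx·x = 152, Σx = 24, Σ1 = 6, Σx·y = 284, Σy = 44.)
Determinant 152·6 − 24² = 336.
β₁ = (284·6 − 24·44)/336 = 27/14; β₀ = (152·44 − 24·284)/336 = -8/21.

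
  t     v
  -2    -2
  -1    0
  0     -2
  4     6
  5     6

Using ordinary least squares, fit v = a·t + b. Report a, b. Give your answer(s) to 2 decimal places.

a = 1.25, b = 0.10

Normal-equation sums: Σt·t = 46, Σt = 6, Σ1 = 5.
Right-hand side: Σt·v = 58, Σv = 8.
So AᵀA·[a, b]ᵀ = Aᵀv: [[46, 6]; [6, 5]]·[a, b]ᵀ = [58, 8]ᵀ.
Eliminating b: 5·(row 1) − 6·(row 2) gives 194·a = 5·58 − 6·8 = 242, so a = 121/97.
Then b = (8 − 6·(121/97))/5 = 10/97.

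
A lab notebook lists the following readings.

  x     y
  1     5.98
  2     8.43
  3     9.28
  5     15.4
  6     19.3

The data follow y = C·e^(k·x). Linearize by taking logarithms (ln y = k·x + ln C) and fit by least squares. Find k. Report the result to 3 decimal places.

k = 0.227

With ln yᵢ as the transformed response and xᵢ as the regressor:
Σx = 17.0000, Σ(x)² = 75.0000, Σln y = 11.8426, Σx·ln y = 44.1681.
Normal system: [[75.0000, 17.0000]; [17.0000, 5]]·[k, ln C]ᵀ = [44.1681, 11.8426]ᵀ.
Slope k = (n·Σx·ln y − Σx·Σln y)/(n·Σ(x)² − (Σx)²) = (5·44.1681 − 17.0000·11.8426)/86.0000 = 0.22694; ln C = (Σln y − k·Σx)/n = 1.59691.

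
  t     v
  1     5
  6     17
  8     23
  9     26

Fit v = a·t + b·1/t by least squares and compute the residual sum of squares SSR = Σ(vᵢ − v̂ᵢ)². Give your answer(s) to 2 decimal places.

SSR = 0.20

Forming AᵀA = [[182, 4]; [4, 5473/5184]] and Aᵀv = [525, 979/72]ᵀ gives AᵀA·[a, b]ᵀ = Aᵀv.
Determinant 182·(5473/5184) − 4² = 456571/2592.
a = (525·(5473/5184) − 4·(979/72))/(456571/2592) = 2591373/913142; b = (182·(979/72) − 4·525)/(456571/2592) = 971208/456571.
Residuals: 31921/913142, -174280/456571, 14240/456571, 203511/913142; SSR = 180411/913142.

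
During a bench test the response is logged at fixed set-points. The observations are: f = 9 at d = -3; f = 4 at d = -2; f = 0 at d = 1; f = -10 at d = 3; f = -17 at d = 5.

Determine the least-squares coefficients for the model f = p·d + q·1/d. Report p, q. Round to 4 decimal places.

Sums needed: Σd·d = 48, Σd·1/d = 5, Σ1/d·1/d = 1361/900.
Right-hand side: Σd·f = -150, Σ1/d·f = -176/15.
det = 48·(1361/900) − 5² = 3569/75.
p = ((-150)·(1361/900) − 5·(-176/15))/(3569/75) = -25225/7138; q = (48·(-176/15) − 5·(-150))/(3569/75) = 14010/3569.

p = -3.5339, q = 3.9255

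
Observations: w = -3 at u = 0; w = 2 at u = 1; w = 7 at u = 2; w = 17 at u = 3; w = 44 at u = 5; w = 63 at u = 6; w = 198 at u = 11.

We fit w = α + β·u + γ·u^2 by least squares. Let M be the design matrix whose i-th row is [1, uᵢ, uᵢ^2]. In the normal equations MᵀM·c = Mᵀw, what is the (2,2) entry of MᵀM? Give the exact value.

Row 2 ↔ basis u, column 2 ↔ basis u, so (MᵀM)_{2,2} = Σᵢ (u)·(u) = (0)·(0) + (1)·(1) + (2)·(2) + (3)·(3) + (5)·(5) + (6)·(6) + (11)·(11) = 196.

196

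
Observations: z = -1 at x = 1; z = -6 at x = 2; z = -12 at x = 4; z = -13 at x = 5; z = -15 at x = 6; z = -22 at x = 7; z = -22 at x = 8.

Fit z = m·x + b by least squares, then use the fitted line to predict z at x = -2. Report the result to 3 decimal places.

The normal system MᵀM·[m, b]ᵀ = Mᵀz is [[195, 33]; [33, 7]]·[m, b]ᵀ = [-546, -91]ᵀ.
Eliminating b: 7·(row 1) − 33·(row 2) gives 276·m = 7·(-546) − 33·(-91) = -819, so m = -273/92.
Then b = ((-91) − 33·(-273/92))/7 = 91/92.
At x = -2: ẑ = (-273/92)·(-2) + (91/92)·(1) = 637/92.

ẑ = 6.924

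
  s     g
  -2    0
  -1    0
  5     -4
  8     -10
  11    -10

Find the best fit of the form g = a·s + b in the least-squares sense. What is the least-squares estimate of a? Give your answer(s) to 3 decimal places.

Entries of MᵀM: Σs·s = 215, Σs = 21, Σ1 = 5.
And Σs·g = -210, Σg = -24.
Normal equations: [[215, 21]; [21, 5]]·[a, b]ᵀ = [-210, -24]ᵀ.
det = 215·5 − 21² = 634.
a = ((-210)·5 − 21·(-24))/634 = -273/317; b = (215·(-24) − 21·(-210))/634 = -375/317.

a = -0.861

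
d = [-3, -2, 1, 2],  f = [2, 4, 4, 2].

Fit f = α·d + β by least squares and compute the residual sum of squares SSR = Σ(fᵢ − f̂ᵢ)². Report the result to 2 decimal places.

SSR = 4.00

From the data, Σd·d = 18, Σd = -2, Σ1 = 4.
And Σd·f = -6, Σf = 12.
So XᵀX·[α, β]ᵀ = Xᵀf: [[18, -2]; [-2, 4]]·[α, β]ᵀ = [-6, 12]ᵀ.
Determinant 18·4 − (-2)² = 68.
α = ((-6)·4 − (-2)·12)/68 = 0; β = (18·12 − (-2)·(-6))/68 = 3.
Residuals: -1, 1, 1, -1; SSR = 4.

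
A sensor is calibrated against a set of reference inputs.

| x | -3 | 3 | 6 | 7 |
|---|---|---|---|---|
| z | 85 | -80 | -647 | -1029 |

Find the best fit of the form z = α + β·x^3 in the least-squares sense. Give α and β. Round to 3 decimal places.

α = 2.622, β = -3.008

Normal-equation sums: Σ1 = 4, Σx^3 = 559, Σx^3·x^3 = 165763.
And Σz = -1671, Σx^3·z = -497154.
Normal equations: [[4, 559]; [559, 165763]]·[α, β]ᵀ = [-1671, -497154]ᵀ.
Eliminating β: 165763·(row 1) − 559·(row 2) gives 350571·α = 165763·(-1671) − 559·(-497154) = 919113, so α = 23567/8989.
Then β = ((-497154) − 559·(23567/8989))/165763 = -351509/116857.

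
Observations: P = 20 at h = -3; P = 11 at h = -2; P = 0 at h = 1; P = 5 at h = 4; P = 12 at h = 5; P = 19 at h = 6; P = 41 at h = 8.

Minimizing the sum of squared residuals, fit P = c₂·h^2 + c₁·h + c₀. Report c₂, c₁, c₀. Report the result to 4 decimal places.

c₂ = 0.9903, c₁ = -3.0065, c₀ = 1.6604

Forming XᵀX = [[6371, 883, 155]; [883, 155, 19]; [155, 19, 7]] and XᵀP = [3912, 440, 108]ᵀ gives XᵀX·[c₂, c₁, c₀]ᵀ = XᵀP.
Row-reducing yields c₂ = 19552/19743, c₁ = -59357/19743, c₀ = 10927/6581.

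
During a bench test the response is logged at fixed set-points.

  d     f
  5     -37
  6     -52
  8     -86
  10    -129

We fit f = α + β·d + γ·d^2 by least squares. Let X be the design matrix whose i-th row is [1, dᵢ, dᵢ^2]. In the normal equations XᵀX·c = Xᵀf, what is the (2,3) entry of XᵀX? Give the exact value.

Row 2 ↔ basis d, column 3 ↔ basis d^2, so (XᵀX)_{2,3} = Σᵢ (d)·(d^2) = (5)·(25) + (6)·(36) + (8)·(64) + (10)·(100) = 1853.

1853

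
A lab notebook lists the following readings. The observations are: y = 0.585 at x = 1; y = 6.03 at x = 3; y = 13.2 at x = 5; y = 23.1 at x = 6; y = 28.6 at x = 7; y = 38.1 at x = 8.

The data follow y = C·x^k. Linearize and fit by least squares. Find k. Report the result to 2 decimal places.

With ln yᵢ as the transformed response and ln xᵢ as the regressor:
Σln x = 8.5252, Σ(ln x)² = 15.1183, Σln y = 13.9743, Σln x·ln y = 25.8475.
Equations: 15.1183·k + 8.5252·ln C = 25.8475;  8.5252·k + 6·ln C = 13.9743.
Δ = 15.1183·6 − (8.5252)² = 18.0313; k = (25.8475·6 − 8.5252·13.9743)/18.0313 = 1.99386, ln C = (15.1183·13.9743 − 8.5252·25.8475)/18.0313 = -0.50396.

k = 1.99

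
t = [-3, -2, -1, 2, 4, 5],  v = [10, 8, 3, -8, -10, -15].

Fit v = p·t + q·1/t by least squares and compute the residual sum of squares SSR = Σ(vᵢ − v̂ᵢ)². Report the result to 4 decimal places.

SSR = 10.7309

Compute the Gram sums: Σt·t = 59, Σt·1/t = 6, Σ1/t·1/t = 6169/3600.
Right-hand side: Σt·v = -180, Σ1/t·v = -119/6.
det = 59·(6169/3600) − 6² = 234371/3600.
p = ((-180)·(6169/3600) − 6·(-119/6))/(234371/3600) = -682020/234371; q = (59·(-119/6) − 6·(-180))/(234371/3600) = -324600/234371.
Residuals: 189450/234371, 348628/234371, -303507/234371, -348628/234371, 465520/234371, -40545/234371; SSR = 2515002/234371.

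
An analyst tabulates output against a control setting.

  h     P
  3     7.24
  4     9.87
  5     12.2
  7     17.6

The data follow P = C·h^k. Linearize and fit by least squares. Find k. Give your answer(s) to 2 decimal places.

Linearized form: ln P = k·ln h + ln C. From the 4 transformed points,
AᵀA = [[9.5056, 6.0403]; [6.0403, 4]], rhs = [14.9553, 9.6385]ᵀ  (here Σln h = 6.0403, Σ(ln h)² = 9.5056, Σln P = 9.6385, Σln h·ln P = 14.9553).
Slope k = (n·Σln h·ln P − Σln h·Σln P)/(n·Σ(ln h)² − (Σln h)²) = (4·14.9553 − 6.0403·9.6385)/1.5378 = 1.04215; ln C = (Σln P − k·Σln h)/n = 0.83590.

k = 1.04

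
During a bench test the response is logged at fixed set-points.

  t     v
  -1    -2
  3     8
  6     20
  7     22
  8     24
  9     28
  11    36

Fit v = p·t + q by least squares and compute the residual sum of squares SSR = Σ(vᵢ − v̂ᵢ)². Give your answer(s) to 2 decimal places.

Compute the Gram sums: Σt·t = 361, Σt = 43, Σ1 = 7.
Moment sums: Σt·v = 1140, Σv = 136.
So XᵀX·[p, q]ᵀ = Xᵀv: [[361, 43]; [43, 7]]·[p, q]ᵀ = [1140, 136]ᵀ.
Δ = 361·7 − 43² = 678.
p = (1140·7 − 43·136)/678 = 1066/339; q = (361·136 − 43·1140)/678 = 38/339.
Residuals: 350/339, -524/339, 346/339, -14/113, -430/339, -140/339, 440/339; SSR = 2704/339.

SSR = 7.98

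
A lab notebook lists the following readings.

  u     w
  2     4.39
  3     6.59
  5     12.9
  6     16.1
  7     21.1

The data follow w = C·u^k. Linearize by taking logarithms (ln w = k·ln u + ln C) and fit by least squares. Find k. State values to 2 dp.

Let Y = ln w. Fitting Y = k·ln u + ln C by least squares:
Σln u = 7.1389, Σ(ln u)² = 11.2747, Σln w = 11.7502, Σln u·ln w = 18.1252.
Equations: 11.2747·k + 7.1389·ln C = 18.1252;  7.1389·k + 5·ln C = 11.7502.
Δ = 11.2747·5 − (7.1389)² = 5.4099; k = (18.1252·5 − 7.1389·11.7502)/5.4099 = 1.24637, ln C = (11.2747·11.7502 − 7.1389·18.1252)/5.4099 = 0.57050.

k = 1.25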